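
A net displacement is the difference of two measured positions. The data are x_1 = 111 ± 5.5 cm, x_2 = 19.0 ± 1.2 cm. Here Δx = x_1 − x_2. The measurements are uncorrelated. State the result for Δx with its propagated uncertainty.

For a sum/difference, combine absolute errors in quadrature:
  (δx_1)² = 30.2;  (δx_2)² = 1.44
δΔx = √(31.7) = 5.63 cm
Δx = 92.0 cm.

92.0 ± 5.63 cm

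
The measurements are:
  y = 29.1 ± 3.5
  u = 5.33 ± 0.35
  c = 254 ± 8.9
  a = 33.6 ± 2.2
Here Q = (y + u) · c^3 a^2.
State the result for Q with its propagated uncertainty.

(6.37 ± 1.25) × 10^11

Let w = y + u = 34.4. δw = √(δy² + δu²) = √(12.2 + 0.122) = 3.52, so δw/w = 0.102.
Q is then a monomial in w, c, a:
δQ/Q = √((δw/w)² + (3·δc/c)² + (2·δa/a)²) = √(0.0104 + 0.0110 + 0.0171) = 0.197
Q = 6.37e+11, so δQ = 0.197 × 6.37e+11 = 1.25e+11.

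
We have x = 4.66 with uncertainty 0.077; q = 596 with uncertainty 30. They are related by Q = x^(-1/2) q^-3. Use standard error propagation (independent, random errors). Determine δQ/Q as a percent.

15.1%

For a monomial Q ∝ x^(-1/2), q^-3, fractional errors add in quadrature:
  (−½·δx/x)² = (-0.5×0.0165)² = 6.83e-05;  (-3·δq/q)² = (-3×0.0503)² = 0.0228
δQ/Q = √(0.0229) = 0.151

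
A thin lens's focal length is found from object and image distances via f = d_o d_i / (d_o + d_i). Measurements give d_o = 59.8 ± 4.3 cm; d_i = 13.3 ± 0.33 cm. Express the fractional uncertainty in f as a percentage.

∂f/∂d_o = (d_i/(d_o+d_i))² = 0.0331;  ∂f/∂d_i = (d_o/(d_o+d_i))² = 0.669
δf = √((∂f/∂d_o · δd_o)² + (∂f/∂d_i · δd_i)²) = √(0.0203 + 0.0488) = 0.263 cm
f = 10.9 cm, so δf/f = 0.263/10.9 = 0.0241.

2.41%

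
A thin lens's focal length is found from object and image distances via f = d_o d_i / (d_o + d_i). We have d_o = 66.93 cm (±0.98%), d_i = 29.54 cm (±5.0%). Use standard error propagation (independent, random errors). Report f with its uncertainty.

∂f/∂d_o = (d_i/(d_o+d_i))² = 0.0938;  ∂f/∂d_i = (d_o/(d_o+d_i))² = 0.481
δf = √((∂f/∂d_o · δd_o)² + (∂f/∂d_i · δd_i)²) = √(0.00378 + 0.505) = 0.714 cm
f = 20.49 cm.

20.49 ± 0.714 cm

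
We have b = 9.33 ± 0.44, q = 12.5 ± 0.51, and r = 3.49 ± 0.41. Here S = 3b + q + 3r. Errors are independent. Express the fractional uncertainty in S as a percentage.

Sums and differences: (δS)² = Σ (cᵢ δxᵢ)².
  (3·δb)² = 1.74;  (δq)² = 0.260;  (3·δr)² = 1.51
δS = √(3.52) = 1.87
S = 51.0, so δS/S = 1.87/51.0 = 0.0368.

3.68%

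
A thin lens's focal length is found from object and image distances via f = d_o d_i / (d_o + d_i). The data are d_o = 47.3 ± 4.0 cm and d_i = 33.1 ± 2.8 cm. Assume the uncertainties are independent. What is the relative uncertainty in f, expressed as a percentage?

6.07%

∂f/∂d_o = (d_i/(d_o+d_i))² = 0.169;  ∂f/∂d_i = (d_o/(d_o+d_i))² = 0.346
δf = √((∂f/∂d_o · δd_o)² + (∂f/∂d_i · δd_i)²) = √(0.460 + 0.939) = 1.18 cm
f = 19.5 cm, so δf/f = 1.18/19.5 = 0.0607.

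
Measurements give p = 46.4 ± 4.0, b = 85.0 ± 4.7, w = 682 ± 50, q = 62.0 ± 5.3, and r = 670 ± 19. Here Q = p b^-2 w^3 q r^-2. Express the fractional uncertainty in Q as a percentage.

28.0%

Each factor contributes (exponent × relative error)² to (δQ/Q)²:
  (1·δp/p)² = (1×0.0862)² = 0.00743;  (-2·δb/b)² = (-2×0.0553)² = 0.0122;  (3·δw/w)² = (3×0.0733)² = 0.0484;  (1·δq/q)² = (1×0.0855)² = 0.00731;  (-2·δr/r)² = (-2×0.0284)² = 0.00322
δQ/Q = √(0.0786) = 0.280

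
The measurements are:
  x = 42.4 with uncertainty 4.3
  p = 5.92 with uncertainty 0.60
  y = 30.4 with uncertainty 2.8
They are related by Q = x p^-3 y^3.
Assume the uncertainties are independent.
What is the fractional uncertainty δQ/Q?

0.423

Since Q is a product/quotient, work with relative uncertainties:
  (1·δx/x)² = (1×0.101)² = 0.0103;  (-3·δp/p)² = (-3×0.101)² = 0.0924;  (3·δy/y)² = (3×0.0921)² = 0.0764
δQ/Q = √(0.179) = 0.423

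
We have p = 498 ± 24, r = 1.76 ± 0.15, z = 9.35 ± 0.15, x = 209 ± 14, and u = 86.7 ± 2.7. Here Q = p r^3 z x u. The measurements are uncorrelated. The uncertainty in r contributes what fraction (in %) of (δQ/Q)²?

(δQ/Q)² = (1·δp/p)² + (3·δr/r)² + (1·δz/z)² + (1·δx/x)² + (1·δu/u)²
  p term: (1×0.0482)² = 0.00232
  r term: (3×0.0852)² = 0.0654
  z term: (1×0.0160)² = 0.000257
  x term: (1×0.0670)² = 0.00449
  u term: (1×0.0311)² = 0.000970
Total = 0.0734. Share from r = 0.0654/0.0734 = 0.891.

89.1%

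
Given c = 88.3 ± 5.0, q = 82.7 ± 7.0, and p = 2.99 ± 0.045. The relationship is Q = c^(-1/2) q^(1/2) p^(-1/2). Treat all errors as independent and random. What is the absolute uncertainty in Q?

Relative error in a monomial: (δQ/Q)² = Σ (nᵢ · δxᵢ/xᵢ)².
  (−½·δc/c)² = (-0.5×0.0566)² = 0.000802;  (½·δq/q)² = (0.5×0.0846)² = 0.00179;  (−½·δp/p)² = (-0.5×0.0151)² = 5.66e-05
δQ/Q = √(0.00265) = 0.0515
Q = 0.560, so δQ = 0.0515 × 0.560 = 0.0288.

0.0288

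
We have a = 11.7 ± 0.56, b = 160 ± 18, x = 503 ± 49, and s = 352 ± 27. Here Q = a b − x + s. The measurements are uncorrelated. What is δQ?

236

Let p = a·b = 1870. δp/p = √((1·δa/a)² + (1·δb/b)²) = √(0.00229 + 0.0127) = 0.122, so δp = 229.
Q = p − x + s: δQ = √(δp² + δx² + δs²) = √(52400 + 2400 + 729) = 236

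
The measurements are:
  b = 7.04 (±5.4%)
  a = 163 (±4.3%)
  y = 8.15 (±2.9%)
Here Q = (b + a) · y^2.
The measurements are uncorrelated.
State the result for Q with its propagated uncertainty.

Let u = b + a = 170. δu = √(δb² + δa²) = √(0.145 + 49.1) = 7.02, so δu/u = 0.0413.
Q is then a monomial in u, y:
δQ/Q = √((δu/u)² + (2·δy/y)²) = √(0.00170 + 0.00336) = 0.0712
Q = 11300, so δQ = 0.0712 × 11300 = 804.

11300 ± 804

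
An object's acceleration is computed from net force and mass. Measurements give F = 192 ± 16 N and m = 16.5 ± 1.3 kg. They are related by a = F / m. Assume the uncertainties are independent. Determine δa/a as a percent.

11.5%

For a monomial a ∝ F, m^-1, fractional errors add in quadrature:
  (1·δF/F)² = (1×0.0833)² = 0.00694;  (-1·δm/m)² = (-1×0.0788)² = 0.00621
δa/a = √(0.0132) = 0.115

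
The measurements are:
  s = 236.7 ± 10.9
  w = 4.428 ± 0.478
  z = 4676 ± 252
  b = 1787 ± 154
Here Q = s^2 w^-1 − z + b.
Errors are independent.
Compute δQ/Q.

Let p = s^2·w^-1 = 12650. δp/p = √((2·δs/s)² + (-1·δw/w)²) = √(0.00848 + 0.0117) = 0.142, so δp = 1800.
Q = p − z + b: δQ = √(δp² + δz² + δb²) = √(3.22e+06 + 63500 + 23700) = 1820
Q = 9764, so δQ/Q = 1820/9764 = 0.186.

0.186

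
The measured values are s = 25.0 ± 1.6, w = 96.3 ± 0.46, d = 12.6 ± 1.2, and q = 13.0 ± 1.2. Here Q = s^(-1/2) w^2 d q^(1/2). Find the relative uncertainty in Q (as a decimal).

0.111

Relative error in a monomial: (δQ/Q)² = Σ (nᵢ · δxᵢ/xᵢ)².
  (−½·δs/s)² = (-0.5×0.0640)² = 0.00102;  (2·δw/w)² = (2×0.00478)² = 9.13e-05;  (1·δd/d)² = (1×0.0952)² = 0.00907;  (½·δq/q)² = (0.5×0.0923)² = 0.00213
δQ/Q = √(0.0123) = 0.111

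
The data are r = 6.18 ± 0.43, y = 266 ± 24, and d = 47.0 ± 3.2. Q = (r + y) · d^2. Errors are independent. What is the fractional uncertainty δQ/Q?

Let u = r + y = 272. δu = √(δr² + δy²) = √(0.185 + 576) = 24.0, so δu/u = 0.0882.
Q is then a monomial in u, d:
δQ/Q = √((δu/u)² + (2·δd/d)²) = √(0.00778 + 0.0185) = 0.162

0.162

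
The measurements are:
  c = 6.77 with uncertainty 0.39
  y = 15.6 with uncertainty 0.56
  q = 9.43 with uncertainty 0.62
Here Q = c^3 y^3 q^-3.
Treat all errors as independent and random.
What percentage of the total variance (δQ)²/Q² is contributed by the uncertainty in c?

37.2%

(δQ/Q)² = (3·δc/c)² + (3·δy/y)² + (-3·δq/q)²
  c term: (3×0.0576)² = 0.0299
  y term: (3×0.0359)² = 0.0116
  q term: (-3×0.0657)² = 0.0389
Total = 0.0804. Share from c = 0.0299/0.0804 = 0.372.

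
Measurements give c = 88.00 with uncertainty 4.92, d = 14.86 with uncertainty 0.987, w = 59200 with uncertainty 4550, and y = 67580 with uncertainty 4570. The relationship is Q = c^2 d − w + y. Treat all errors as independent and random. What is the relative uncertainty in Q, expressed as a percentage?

Let p = c^2·d = 115100. δp/p = √((2·δc/c)² + (1·δd/d)²) = √(0.0125 + 0.00441) = 0.130, so δp = 15000.
Q = p − w + y: δQ = √(δp² + δw² + δy²) = √(2.24e+08 + 2.07e+07 + 2.09e+07) = 16300
Q = 123500, so δQ/Q = 16300/123500 = 0.132.

13.2%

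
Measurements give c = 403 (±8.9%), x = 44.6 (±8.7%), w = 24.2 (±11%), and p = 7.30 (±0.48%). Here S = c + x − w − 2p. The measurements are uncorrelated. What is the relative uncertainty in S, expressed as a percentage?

8.85%

For a sum/difference, combine absolute errors in quadrature:
  (δc)² = 1290;  (δx)² = 15.1;  (δw)² = 7.09;  (2·δp)² = 0.00491
δS = √(1310) = 36.2
S = 409, so δS/S = 36.2/409 = 0.0885.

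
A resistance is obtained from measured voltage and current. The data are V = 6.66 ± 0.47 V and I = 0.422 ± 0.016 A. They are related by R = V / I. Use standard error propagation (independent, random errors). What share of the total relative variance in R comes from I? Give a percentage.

(δR/R)² = (1·δV/V)² + (-1·δI/I)²
  V term: (1×0.0706)² = 0.00498
  I term: (-1×0.0379)² = 0.00144
Total = 0.00642. Share from I = 0.00144/0.00642 = 0.224.

22.4%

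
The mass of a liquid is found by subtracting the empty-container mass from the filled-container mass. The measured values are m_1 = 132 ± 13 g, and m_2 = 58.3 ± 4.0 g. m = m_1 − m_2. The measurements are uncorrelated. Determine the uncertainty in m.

m is a linear combination, so absolute uncertainties add in quadrature:
  (δm_1)² = 169;  (δm_2)² = 16.0
δm = √(185) = 13.6 g

13.6 g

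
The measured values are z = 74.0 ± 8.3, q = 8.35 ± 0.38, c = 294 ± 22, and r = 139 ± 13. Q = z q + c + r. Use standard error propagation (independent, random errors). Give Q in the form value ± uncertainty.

1050 ± 79.0

Let p = z·q = 618. δp/p = √((1·δz/z)² + (1·δq/q)²) = √(0.0126 + 0.00207) = 0.121, so δp = 74.8.
Q = p + c + r: δQ = √(δp² + δc² + δr²) = √(5590 + 484 + 169) = 79.0
Q = 1050.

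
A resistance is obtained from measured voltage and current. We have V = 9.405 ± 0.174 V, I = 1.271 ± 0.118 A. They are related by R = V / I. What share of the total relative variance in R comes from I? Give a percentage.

(δR/R)² = (1·δV/V)² + (-1·δI/I)²
  V term: (1×0.0185)² = 0.000342
  I term: (-1×0.0928)² = 0.00862
Total = 0.00896. Share from I = 0.00862/0.00896 = 0.962.

96.2%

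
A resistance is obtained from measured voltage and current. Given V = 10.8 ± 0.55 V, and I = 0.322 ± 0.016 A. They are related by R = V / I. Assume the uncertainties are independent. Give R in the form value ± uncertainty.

33.5 ± 2.39 Ω

For a monomial R ∝ V, I^-1, fractional errors add in quadrature:
  (1·δV/V)² = (1×0.0509)² = 0.00259;  (-1·δI/I)² = (-1×0.0497)² = 0.00247
δR/R = √(0.00506) = 0.0712
R = 33.5 Ω, so δR = 0.0712 × 33.5 = 2.39 Ω.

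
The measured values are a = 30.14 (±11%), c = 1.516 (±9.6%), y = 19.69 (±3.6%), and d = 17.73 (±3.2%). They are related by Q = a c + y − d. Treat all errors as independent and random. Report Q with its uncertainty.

47.65 ± 6.73

Let p = a·c = 45.69. δp/p = √((1·δa/a)² + (1·δc/c)²) = √(0.0121 + 0.00922) = 0.146, so δp = 6.67.
Q = p + y − d: δQ = √(δp² + δy² + δd²) = √(44.5 + 0.502 + 0.322) = 6.73
Q = 47.65.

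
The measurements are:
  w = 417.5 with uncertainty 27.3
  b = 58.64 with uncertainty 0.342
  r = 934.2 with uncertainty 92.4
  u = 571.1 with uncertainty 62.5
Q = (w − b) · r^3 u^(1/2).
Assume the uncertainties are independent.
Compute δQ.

2.18e+12

Let h = w − b = 358.9. δh = √(δw² + δb²) = √(745 + 0.117) = 27.3, so δh/h = 0.0761.
Q is then a monomial in h, r, u:
δQ/Q = √((δh/h)² + (3·δr/r)² + (½·δu/u)²) = √(0.00579 + 0.0880 + 0.00299) = 0.311
Q = 6.992e+12, so δQ = 0.311 × 6.992e+12 = 2.18e+12.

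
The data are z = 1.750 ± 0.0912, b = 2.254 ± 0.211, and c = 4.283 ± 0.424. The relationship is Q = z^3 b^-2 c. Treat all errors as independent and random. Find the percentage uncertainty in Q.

Each factor contributes (exponent × relative error)² to (δQ/Q)²:
  (3·δz/z)² = (3×0.0521)² = 0.0244;  (-2·δb/b)² = (-2×0.0936)² = 0.0351;  (1·δc/c)² = (1×0.0990)² = 0.00980
δQ/Q = √(0.0693) = 0.263

26.3%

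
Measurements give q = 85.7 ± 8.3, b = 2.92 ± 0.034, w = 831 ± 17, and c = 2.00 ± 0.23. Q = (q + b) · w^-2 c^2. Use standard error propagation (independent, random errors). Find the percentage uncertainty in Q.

Let u = q + b = 88.6. δu = √(δq² + δb²) = √(68.9 + 0.00116) = 8.30, so δu/u = 0.0937.
Q is then a monomial in u, w, c:
δQ/Q = √((δu/u)² + (-2·δw/w)² + (2·δc/c)²) = √(0.00877 + 0.00167 + 0.0529) = 0.252

25.2%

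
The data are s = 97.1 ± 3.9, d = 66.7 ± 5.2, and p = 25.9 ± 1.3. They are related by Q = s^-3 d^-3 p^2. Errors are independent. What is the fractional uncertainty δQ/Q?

0.282

Products/powers → add relative errors in quadrature, weighted by exponent:
  (-3·δs/s)² = (-3×0.0402)² = 0.0145;  (-3·δd/d)² = (-3×0.0780)² = 0.0547;  (2·δp/p)² = (2×0.0502)² = 0.0101
δQ/Q = √(0.0793) = 0.282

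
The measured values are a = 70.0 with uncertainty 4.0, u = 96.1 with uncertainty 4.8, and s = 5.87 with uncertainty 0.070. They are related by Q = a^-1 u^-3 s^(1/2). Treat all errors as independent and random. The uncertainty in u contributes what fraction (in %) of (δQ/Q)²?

87.2%

(δQ/Q)² = (-1·δa/a)² + (-3·δu/u)² + (½·δs/s)²
  a term: (-1×0.0571)² = 0.00327
  u term: (-3×0.0499)² = 0.0225
  s term: (0.5×0.0119)² = 3.56e-05
Total = 0.0258. Share from u = 0.0225/0.0258 = 0.872.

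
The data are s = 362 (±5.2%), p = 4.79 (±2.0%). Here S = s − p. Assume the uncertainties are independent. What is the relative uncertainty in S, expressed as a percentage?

S is a linear combination, so absolute uncertainties add in quadrature:
  (δs)² = 354;  (δp)² = 0.00918
δS = √(354) = 18.8
S = 357, so δS/S = 18.8/357 = 0.0527.

5.27%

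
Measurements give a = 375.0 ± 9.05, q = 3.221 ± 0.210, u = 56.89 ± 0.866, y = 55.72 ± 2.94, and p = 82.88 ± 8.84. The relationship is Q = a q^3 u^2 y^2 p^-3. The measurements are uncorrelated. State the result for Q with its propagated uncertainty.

Q is a product of powers, so relative uncertainties combine in quadrature:
  (1·δa/a)² = (1×0.0241)² = 0.000582;  (3·δq/q)² = (3×0.0652)² = 0.0383;  (2·δu/u)² = (2×0.0152)² = 0.000927;  (2·δy/y)² = (2×0.0528)² = 0.0111;  (-3·δp/p)² = (-3×0.107)² = 0.102
δQ/Q = √(0.153) = 0.392
Q = 221200, so δQ = 0.392 × 221200 = 86600.

221200 ± 86600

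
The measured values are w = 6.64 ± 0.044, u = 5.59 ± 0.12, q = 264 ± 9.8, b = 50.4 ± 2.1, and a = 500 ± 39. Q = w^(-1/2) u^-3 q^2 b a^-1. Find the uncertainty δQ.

Since Q is a product/quotient, work with relative uncertainties:
  (−½·δw/w)² = (-0.5×0.00663)² = 1.1e-05;  (-3·δu/u)² = (-3×0.0215)² = 0.00415;  (2·δq/q)² = (2×0.0371)² = 0.00551;  (1·δb/b)² = (1×0.0417)² = 0.00174;  (-1·δa/a)² = (-1×0.0780)² = 0.00608
δQ/Q = √(0.0175) = 0.132
Q = 15.6, so δQ = 0.132 × 15.6 = 2.06.

2.06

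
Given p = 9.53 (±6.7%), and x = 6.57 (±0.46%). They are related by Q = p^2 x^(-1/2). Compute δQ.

Each factor contributes (exponent × relative error)² to (δQ/Q)²:
  (2·δp/p)² = (2×0.0670)² = 0.0180;  (−½·δx/x)² = (-0.5×0.00460)² = 5.29e-06
δQ/Q = √(0.0180) = 0.134
Q = 35.4, so δQ = 0.134 × 35.4 = 4.75.

4.75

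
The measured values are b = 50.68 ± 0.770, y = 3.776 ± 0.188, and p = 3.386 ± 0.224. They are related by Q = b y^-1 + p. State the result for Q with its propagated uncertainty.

16.81 ± 0.734

Let w = b·y^-1 = 13.42. δw/w = √((1·δb/b)² + (-1·δy/y)²) = √(0.000231 + 0.00248) = 0.0521, so δw = 0.699.
Q = w + p: δQ = √(δw² + δp²) = √(0.488 + 0.0502) = 0.734
Q = 16.81.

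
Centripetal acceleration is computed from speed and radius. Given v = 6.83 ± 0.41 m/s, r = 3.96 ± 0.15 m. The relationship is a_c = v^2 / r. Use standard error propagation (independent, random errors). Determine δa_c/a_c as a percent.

For a monomial a_c ∝ v^2, r^-1, fractional errors add in quadrature:
  (2·δv/v)² = (2×0.0600)² = 0.0144;  (-1·δr/r)² = (-1×0.0379)² = 0.00143
δa_c/a_c = √(0.0158) = 0.126

12.6%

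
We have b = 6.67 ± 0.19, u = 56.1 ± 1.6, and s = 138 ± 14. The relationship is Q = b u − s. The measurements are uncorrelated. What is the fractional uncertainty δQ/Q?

0.0871

Let p = b·u = 374. δp/p = √((1·δb/b)² + (1·δu/u)²) = √(0.000811 + 0.000813) = 0.0403, so δp = 15.1.
Q = p − s: δQ = √(δp² + δs²) = √(228 + 196) = 20.6
Q = 236, so δQ/Q = 20.6/236 = 0.0871.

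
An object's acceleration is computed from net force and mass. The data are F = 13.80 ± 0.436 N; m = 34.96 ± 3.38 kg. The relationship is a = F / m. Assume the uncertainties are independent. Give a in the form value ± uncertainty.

0.3947 ± 0.0401 m/s^2

Products/powers → add relative errors in quadrature, weighted by exponent:
  (1·δF/F)² = (1×0.0316)² = 0.000998;  (-1·δm/m)² = (-1×0.0967)² = 0.00935
δa/a = √(0.0103) = 0.102
a = 0.3947 m/s^2, so δa = 0.102 × 0.3947 = 0.0401 m/s^2.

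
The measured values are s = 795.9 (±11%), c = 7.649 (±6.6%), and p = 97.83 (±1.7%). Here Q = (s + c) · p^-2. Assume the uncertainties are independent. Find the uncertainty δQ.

0.00958

Let u = s + c = 803.5. δu = √(δs² + δc²) = √(7660 + 0.255) = 87.6, so δu/u = 0.109.
Q is then a monomial in u, p:
δQ/Q = √((δu/u)² + (-2·δp/p)²) = √(0.0119 + 0.00116) = 0.114
Q = 0.08396, so δQ = 0.114 × 0.08396 = 0.00958.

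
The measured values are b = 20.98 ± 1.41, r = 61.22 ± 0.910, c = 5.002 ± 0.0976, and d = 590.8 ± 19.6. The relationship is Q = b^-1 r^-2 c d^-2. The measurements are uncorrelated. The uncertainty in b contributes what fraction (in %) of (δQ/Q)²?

44.4%

(δQ/Q)² = (-1·δb/b)² + (-2·δr/r)² + (1·δc/c)² + (-2·δd/d)²
  b term: (-1×0.0672)² = 0.00452
  r term: (-2×0.0149)² = 0.000884
  c term: (1×0.0195)² = 0.000381
  d term: (-2×0.0332)² = 0.00440
Total = 0.0102. Share from b = 0.00452/0.0102 = 0.444.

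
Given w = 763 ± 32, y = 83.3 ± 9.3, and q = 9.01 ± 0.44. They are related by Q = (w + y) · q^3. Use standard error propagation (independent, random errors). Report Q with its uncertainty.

Let u = w + y = 846. δu = √(δw² + δy²) = √(1020 + 86.5) = 33.3, so δu/u = 0.0394.
Q is then a monomial in u, q:
δQ/Q = √((δu/u)² + (3·δq/q)²) = √(0.00155 + 0.0215) = 0.152
Q = 6.19e+05, so δQ = 0.152 × 6.19e+05 = 93900.

(6.19 ± 0.939) × 10^5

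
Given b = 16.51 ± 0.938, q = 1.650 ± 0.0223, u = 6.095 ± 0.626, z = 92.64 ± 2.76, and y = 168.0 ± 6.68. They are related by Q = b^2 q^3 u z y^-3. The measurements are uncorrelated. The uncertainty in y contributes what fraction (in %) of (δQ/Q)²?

35.4%

(δQ/Q)² = (2·δb/b)² + (3·δq/q)² + (1·δu/u)² + (1·δz/z)² + (-3·δy/y)²
  b term: (2×0.0568)² = 0.0129
  q term: (3×0.0135)² = 0.00164
  u term: (1×0.103)² = 0.0105
  z term: (1×0.0298)² = 0.000888
  y term: (-3×0.0398)² = 0.0142
Total = 0.0402. Share from y = 0.0142/0.0402 = 0.354.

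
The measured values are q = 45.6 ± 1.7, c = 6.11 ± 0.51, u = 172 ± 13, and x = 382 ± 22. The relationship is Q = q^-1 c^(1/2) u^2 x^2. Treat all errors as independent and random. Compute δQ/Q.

0.198

Each factor contributes (exponent × relative error)² to (δQ/Q)²:
  (-1·δq/q)² = (-1×0.0373)² = 0.00139;  (½·δc/c)² = (0.5×0.0835)² = 0.00174;  (2·δu/u)² = (2×0.0756)² = 0.0229;  (2·δx/x)² = (2×0.0576)² = 0.0133
δQ/Q = √(0.0392) = 0.198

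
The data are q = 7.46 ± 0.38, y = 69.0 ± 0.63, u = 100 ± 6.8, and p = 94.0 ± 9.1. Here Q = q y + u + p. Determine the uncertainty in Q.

Let w = q·y = 515. δw/w = √((1·δq/q)² + (1·δy/y)²) = √(0.00259 + 8.34e-05) = 0.0518, so δw = 26.6.
Q = w + u + p: δQ = √(δw² + δu² + δp²) = √(710 + 46.2 + 82.8) = 29.0

29.0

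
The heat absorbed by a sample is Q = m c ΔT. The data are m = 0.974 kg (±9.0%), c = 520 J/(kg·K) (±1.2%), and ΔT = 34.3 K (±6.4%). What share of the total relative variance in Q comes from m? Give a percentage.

65.6%

(δQ/Q)² = (1·δm/m)² + (1·δc/c)² + (1·δΔT/ΔT)²
  m term: (1×0.0900)² = 0.00810
  c term: (1×0.0120)² = 0.000144
  ΔT term: (1×0.0640)² = 0.00410
Total = 0.0123. Share from m = 0.00810/0.0123 = 0.656.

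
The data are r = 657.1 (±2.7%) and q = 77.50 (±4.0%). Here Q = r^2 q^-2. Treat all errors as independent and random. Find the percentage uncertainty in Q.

9.65%

Products/powers → add relative errors in quadrature, weighted by exponent:
  (2·δr/r)² = (2×0.0270)² = 0.00292;  (-2·δq/q)² = (-2×0.0400)² = 0.00640
δQ/Q = √(0.00932) = 0.0965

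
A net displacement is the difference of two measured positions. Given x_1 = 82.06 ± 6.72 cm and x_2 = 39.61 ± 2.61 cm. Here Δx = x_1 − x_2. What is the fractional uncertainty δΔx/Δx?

0.170

Δx is a linear combination, so absolute uncertainties add in quadrature:
  (δx_1)² = 45.2;  (δx_2)² = 6.81
δΔx = √(52.0) = 7.21 cm
Δx = 42.45 cm, so δΔx/Δx = 7.21/42.45 = 0.170.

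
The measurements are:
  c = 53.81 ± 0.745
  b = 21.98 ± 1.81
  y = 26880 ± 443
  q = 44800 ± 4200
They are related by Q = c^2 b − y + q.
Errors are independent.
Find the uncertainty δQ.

6960

Let p = c^2·b = 63640. δp/p = √((2·δc/c)² + (1·δb/b)²) = √(0.000767 + 0.00678) = 0.0869, so δp = 5530.
Q = p − y + q: δQ = √(δp² + δy² + δq²) = √(3.06e+07 + 1.96e+05 + 1.76e+07) = 6960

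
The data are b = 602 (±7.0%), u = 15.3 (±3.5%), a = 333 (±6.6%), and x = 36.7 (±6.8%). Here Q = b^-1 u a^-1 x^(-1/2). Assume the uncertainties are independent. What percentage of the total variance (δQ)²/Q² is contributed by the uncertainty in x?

(δQ/Q)² = (-1·δb/b)² + (1·δu/u)² + (-1·δa/a)² + (−½·δx/x)²
  b term: (-1×0.0700)² = 0.00490
  u term: (1×0.0350)² = 0.00123
  a term: (-1×0.0660)² = 0.00436
  x term: (-0.5×0.0680)² = 0.00116
Total = 0.0116. Share from x = 0.00116/0.0116 = 0.0993.

9.93%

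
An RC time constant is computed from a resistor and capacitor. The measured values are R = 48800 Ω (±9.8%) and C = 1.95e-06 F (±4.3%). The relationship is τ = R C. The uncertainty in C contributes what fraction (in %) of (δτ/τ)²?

(δτ/τ)² = (1·δR/R)² + (1·δC/C)²
  R term: (1×0.0980)² = 0.00960
  C term: (1×0.0430)² = 0.00185
Total = 0.0115. Share from C = 0.00185/0.0115 = 0.161.

16.1%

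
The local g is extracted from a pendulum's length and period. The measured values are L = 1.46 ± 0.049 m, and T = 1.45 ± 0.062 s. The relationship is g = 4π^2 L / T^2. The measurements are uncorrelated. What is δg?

2.52 m/s^2

g is a product of powers, so relative uncertainties combine in quadrature:
  (1·δL/L)² = (1×0.0336)² = 0.00113;  (-2·δT/T)² = (-2×0.0428)² = 0.00731
δg/g = √(0.00844) = 0.0919
g = 27.4 m/s^2, so δg = 0.0919 × 27.4 = 2.52 m/s^2.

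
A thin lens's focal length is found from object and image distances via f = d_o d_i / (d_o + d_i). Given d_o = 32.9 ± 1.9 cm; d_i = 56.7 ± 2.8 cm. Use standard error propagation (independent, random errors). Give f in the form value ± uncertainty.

20.8 ± 0.849 cm

∂f/∂d_o = (d_i/(d_o+d_i))² = 0.400;  ∂f/∂d_i = (d_o/(d_o+d_i))² = 0.135
δf = √((∂f/∂d_o · δd_o)² + (∂f/∂d_i · δd_i)²) = √(0.579 + 0.143) = 0.849 cm
f = 20.8 cm.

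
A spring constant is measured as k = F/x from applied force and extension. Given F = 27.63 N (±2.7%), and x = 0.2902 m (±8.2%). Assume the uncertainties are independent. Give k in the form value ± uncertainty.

For a monomial k ∝ F, x^-1, fractional errors add in quadrature:
  (1·δF/F)² = (1×0.0270)² = 0.000729;  (-1·δx/x)² = (-1×0.0820)² = 0.00672
δk/k = √(0.00745) = 0.0863
k = 95.21 N/m, so δk = 0.0863 × 95.21 = 8.22 N/m.

95.21 ± 8.22 N/m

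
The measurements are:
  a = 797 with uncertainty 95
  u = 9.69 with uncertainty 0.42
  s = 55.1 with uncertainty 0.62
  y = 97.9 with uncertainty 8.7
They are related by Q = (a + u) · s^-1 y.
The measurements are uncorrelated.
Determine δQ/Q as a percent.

14.8%

Let w = a + u = 807. δw = √(δa² + δu²) = √(9020 + 0.176) = 95.0, so δw/w = 0.118.
Q is then a monomial in w, s, y:
δQ/Q = √((δw/w)² + (-1·δs/s)² + (1·δy/y)²) = √(0.0139 + 0.000127 + 0.00790) = 0.148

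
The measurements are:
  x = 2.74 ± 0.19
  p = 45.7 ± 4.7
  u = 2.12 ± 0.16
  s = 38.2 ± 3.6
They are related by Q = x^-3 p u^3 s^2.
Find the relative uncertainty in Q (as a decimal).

0.375

Products/powers → add relative errors in quadrature, weighted by exponent:
  (-3·δx/x)² = (-3×0.0693)² = 0.0433;  (1·δp/p)² = (1×0.103)² = 0.0106;  (3·δu/u)² = (3×0.0755)² = 0.0513;  (2·δs/s)² = (2×0.0942)² = 0.0355
δQ/Q = √(0.141) = 0.375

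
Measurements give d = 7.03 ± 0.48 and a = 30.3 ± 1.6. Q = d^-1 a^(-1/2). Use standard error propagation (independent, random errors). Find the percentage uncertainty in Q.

7.32%

Relative error in a monomial: (δQ/Q)² = Σ (nᵢ · δxᵢ/xᵢ)².
  (-1·δd/d)² = (-1×0.0683)² = 0.00466;  (−½·δa/a)² = (-0.5×0.0528)² = 0.000697
δQ/Q = √(0.00536) = 0.0732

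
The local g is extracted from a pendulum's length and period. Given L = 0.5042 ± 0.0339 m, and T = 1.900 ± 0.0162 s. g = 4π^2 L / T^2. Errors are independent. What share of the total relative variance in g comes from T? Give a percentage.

(δg/g)² = (1·δL/L)² + (-2·δT/T)²
  L term: (1×0.0672)² = 0.00452
  T term: (-2×0.00853)² = 0.000291
Total = 0.00481. Share from T = 0.000291/0.00481 = 0.0604.

6.04%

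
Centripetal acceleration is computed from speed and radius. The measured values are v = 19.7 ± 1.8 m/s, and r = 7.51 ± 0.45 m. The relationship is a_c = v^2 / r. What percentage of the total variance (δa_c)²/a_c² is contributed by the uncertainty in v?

(δa_c/a_c)² = (2·δv/v)² + (-1·δr/r)²
  v term: (2×0.0914)² = 0.0334
  r term: (-1×0.0599)² = 0.00359
Total = 0.0370. Share from v = 0.0334/0.0370 = 0.903.

90.3%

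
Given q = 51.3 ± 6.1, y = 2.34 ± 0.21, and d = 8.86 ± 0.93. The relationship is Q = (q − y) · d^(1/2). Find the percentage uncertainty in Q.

13.5%

Let u = q − y = 49.0. δu = √(δq² + δy²) = √(37.2 + 0.0441) = 6.10, so δu/u = 0.125.
Q is then a monomial in u, d:
δQ/Q = √((δu/u)² + (½·δd/d)²) = √(0.0155 + 0.00275) = 0.135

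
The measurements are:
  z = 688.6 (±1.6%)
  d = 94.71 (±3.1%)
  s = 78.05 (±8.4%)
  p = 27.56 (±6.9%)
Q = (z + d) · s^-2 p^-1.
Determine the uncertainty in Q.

0.000850

Let u = z + d = 783.3. δu = √(δz² + δd²) = √(121 + 8.62) = 11.4, so δu/u = 0.0146.
Q is then a monomial in u, s, p:
δQ/Q = √((δu/u)² + (-2·δs/s)² + (-1·δp/p)²) = √(0.000212 + 0.0282 + 0.00476) = 0.182
Q = 0.004666, so δQ = 0.182 × 0.004666 = 0.000850.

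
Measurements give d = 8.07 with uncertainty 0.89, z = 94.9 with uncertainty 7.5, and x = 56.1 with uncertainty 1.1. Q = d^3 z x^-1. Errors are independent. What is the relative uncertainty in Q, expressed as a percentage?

Q is a product of powers, so relative uncertainties combine in quadrature:
  (3·δd/d)² = (3×0.110)² = 0.109;  (1·δz/z)² = (1×0.0790)² = 0.00625;  (-1·δx/x)² = (-1×0.0196)² = 0.000384
δQ/Q = √(0.116) = 0.341

34.1%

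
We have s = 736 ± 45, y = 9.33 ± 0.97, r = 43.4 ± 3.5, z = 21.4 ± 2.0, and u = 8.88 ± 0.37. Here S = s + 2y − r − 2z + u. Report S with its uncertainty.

Sums and differences: (δS)² = Σ (cᵢ δxᵢ)².
  (δs)² = 2020;  (2·δy)² = 3.76;  (δr)² = 12.2;  (2·δz)² = 16.0;  (δu)² = 0.137
δS = √(2060) = 45.4
S = 677.

677 ± 45.4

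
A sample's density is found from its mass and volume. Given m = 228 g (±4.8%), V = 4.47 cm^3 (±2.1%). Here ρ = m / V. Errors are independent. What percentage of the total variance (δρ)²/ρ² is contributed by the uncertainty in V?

(δρ/ρ)² = (1·δm/m)² + (-1·δV/V)²
  m term: (1×0.0480)² = 0.00230
  V term: (-1×0.0210)² = 0.000441
Total = 0.00275. Share from V = 0.000441/0.00275 = 0.161.

16.1%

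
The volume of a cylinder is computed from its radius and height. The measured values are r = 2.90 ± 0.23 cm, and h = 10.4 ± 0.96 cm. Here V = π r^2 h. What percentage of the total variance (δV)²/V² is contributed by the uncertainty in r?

(δV/V)² = (2·δr/r)² + (1·δh/h)²
  r term: (2×0.0793)² = 0.0252
  h term: (1×0.0923)² = 0.00852
Total = 0.0337. Share from r = 0.0252/0.0337 = 0.747.

74.7%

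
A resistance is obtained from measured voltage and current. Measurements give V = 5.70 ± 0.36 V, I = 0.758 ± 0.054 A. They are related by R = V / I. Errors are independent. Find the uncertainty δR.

Each factor contributes (exponent × relative error)² to (δR/R)²:
  (1·δV/V)² = (1×0.0632)² = 0.00399;  (-1·δI/I)² = (-1×0.0712)² = 0.00508
δR/R = √(0.00906) = 0.0952
R = 7.52 Ω, so δR = 0.0952 × 7.52 = 0.716 Ω.

0.716 Ω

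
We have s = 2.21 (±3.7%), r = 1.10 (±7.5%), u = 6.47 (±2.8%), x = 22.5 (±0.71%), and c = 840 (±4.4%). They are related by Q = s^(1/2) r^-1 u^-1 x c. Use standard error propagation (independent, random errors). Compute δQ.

For a monomial Q ∝ s^(1/2), r^-1, u^-1, x, c, fractional errors add in quadrature:
  (½·δs/s)² = (0.5×0.0370)² = 0.000342;  (-1·δr/r)² = (-1×0.0750)² = 0.00562;  (-1·δu/u)² = (-1×0.0280)² = 0.000784;  (1·δx/x)² = (1×0.00710)² = 5.04e-05;  (1·δc/c)² = (1×0.0440)² = 0.00194
δQ/Q = √(0.00874) = 0.0935
Q = 3950, so δQ = 0.0935 × 3950 = 369.

369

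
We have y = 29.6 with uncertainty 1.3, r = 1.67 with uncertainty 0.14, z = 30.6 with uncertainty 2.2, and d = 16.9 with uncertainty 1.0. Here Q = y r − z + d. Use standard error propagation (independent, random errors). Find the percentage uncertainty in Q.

Let p = y·r = 49.4. δp/p = √((1·δy/y)² + (1·δr/r)²) = √(0.00193 + 0.00703) = 0.0946, so δp = 4.68.
Q = p − z + d: δQ = √(δp² + δz² + δd²) = √(21.9 + 4.84 + 1.00) = 5.27
Q = 35.7, so δQ/Q = 5.27/35.7 = 0.147.

14.7%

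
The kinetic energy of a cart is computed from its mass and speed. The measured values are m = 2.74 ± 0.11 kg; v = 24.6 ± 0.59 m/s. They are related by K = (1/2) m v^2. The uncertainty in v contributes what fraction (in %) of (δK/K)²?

(δK/K)² = (1·δm/m)² + (2·δv/v)²
  m term: (1×0.0401)² = 0.00161
  v term: (2×0.0240)² = 0.00230
Total = 0.00391. Share from v = 0.00230/0.00391 = 0.588.

58.8%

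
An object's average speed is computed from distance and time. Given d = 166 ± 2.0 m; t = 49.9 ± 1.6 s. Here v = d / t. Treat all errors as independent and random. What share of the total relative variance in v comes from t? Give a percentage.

(δv/v)² = (1·δd/d)² + (-1·δt/t)²
  d term: (1×0.0120)² = 0.000145
  t term: (-1×0.0321)² = 0.00103
Total = 0.00117. Share from t = 0.00103/0.00117 = 0.876.

87.6%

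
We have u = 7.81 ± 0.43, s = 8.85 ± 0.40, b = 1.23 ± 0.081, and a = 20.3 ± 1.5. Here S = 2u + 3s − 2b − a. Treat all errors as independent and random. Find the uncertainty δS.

2.11

For a sum/difference, combine absolute errors in quadrature:
  (2·δu)² = 0.740;  (3·δs)² = 1.44;  (2·δb)² = 0.0262;  (δa)² = 2.25
δS = √(4.46) = 2.11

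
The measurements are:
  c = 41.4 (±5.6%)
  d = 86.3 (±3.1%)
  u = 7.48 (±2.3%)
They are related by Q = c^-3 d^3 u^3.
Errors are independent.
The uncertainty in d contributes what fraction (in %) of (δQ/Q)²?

(δQ/Q)² = (-3·δc/c)² + (3·δd/d)² + (3·δu/u)²
  c term: (-3×0.0560)² = 0.0282
  d term: (3×0.0310)² = 0.00865
  u term: (3×0.0230)² = 0.00476
Total = 0.0416. Share from d = 0.00865/0.0416 = 0.208.

20.8%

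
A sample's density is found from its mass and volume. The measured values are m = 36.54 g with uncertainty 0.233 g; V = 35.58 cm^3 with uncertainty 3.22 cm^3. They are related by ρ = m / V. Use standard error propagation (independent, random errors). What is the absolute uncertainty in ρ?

0.0932 g/cm^3

ρ is a product of powers, so relative uncertainties combine in quadrature:
  (1·δm/m)² = (1×0.00638)² = 4.07e-05;  (-1·δV/V)² = (-1×0.0905)² = 0.00819
δρ/ρ = √(0.00823) = 0.0907
ρ = 1.027 g/cm^3, so δρ = 0.0907 × 1.027 = 0.0932 g/cm^3.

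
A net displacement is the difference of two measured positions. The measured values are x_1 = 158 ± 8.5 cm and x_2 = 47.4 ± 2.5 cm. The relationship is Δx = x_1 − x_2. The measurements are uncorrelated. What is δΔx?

For a sum/difference, combine absolute errors in quadrature:
  (δx_1)² = 72.2;  (δx_2)² = 6.25
δΔx = √(78.5) = 8.86 cm

8.86 cm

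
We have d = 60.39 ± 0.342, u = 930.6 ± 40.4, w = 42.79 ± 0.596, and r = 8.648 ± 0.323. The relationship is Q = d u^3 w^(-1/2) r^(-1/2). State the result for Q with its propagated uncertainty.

Products/powers → add relative errors in quadrature, weighted by exponent:
  (1·δd/d)² = (1×0.00566)² = 3.21e-05;  (3·δu/u)² = (3×0.0434)² = 0.0170;  (−½·δw/w)² = (-0.5×0.0139)² = 4.85e-05;  (−½·δr/r)² = (-0.5×0.0373)² = 0.000349
δQ/Q = √(0.0174) = 0.132
Q = 2.53e+09, so δQ = 0.132 × 2.53e+09 = 3.34e+08.

(2.530 ± 0.334) × 10^9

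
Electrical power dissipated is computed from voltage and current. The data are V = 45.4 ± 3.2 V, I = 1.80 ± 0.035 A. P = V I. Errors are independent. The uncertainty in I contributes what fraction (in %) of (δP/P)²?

(δP/P)² = (1·δV/V)² + (1·δI/I)²
  V term: (1×0.0705)² = 0.00497
  I term: (1×0.0194)² = 0.000378
Total = 0.00535. Share from I = 0.000378/0.00535 = 0.0707.

7.07%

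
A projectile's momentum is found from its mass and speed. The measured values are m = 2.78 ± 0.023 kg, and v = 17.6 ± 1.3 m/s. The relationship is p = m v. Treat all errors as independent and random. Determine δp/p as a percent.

For a monomial p ∝ m, v, fractional errors add in quadrature:
  (1·δm/m)² = (1×0.00827)² = 6.84e-05;  (1·δv/v)² = (1×0.0739)² = 0.00546
δp/p = √(0.00552) = 0.0743

7.43%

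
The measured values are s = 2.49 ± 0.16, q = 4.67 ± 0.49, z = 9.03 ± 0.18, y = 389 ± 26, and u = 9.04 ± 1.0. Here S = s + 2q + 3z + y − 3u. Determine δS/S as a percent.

6.54%

For a sum/difference, combine absolute errors in quadrature:
  (δs)² = 0.0256;  (2·δq)² = 0.960;  (3·δz)² = 0.292;  (δy)² = 676;  (3·δu)² = 9.00
δS = √(686) = 26.2
S = 401, so δS/S = 26.2/401 = 0.0654.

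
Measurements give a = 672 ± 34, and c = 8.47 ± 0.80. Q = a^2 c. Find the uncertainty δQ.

5.29e+05

Products/powers → add relative errors in quadrature, weighted by exponent:
  (2·δa/a)² = (2×0.0506)² = 0.0102;  (1·δc/c)² = (1×0.0945)² = 0.00892
δQ/Q = √(0.0192) = 0.138
Q = 3.82e+06, so δQ = 0.138 × 3.82e+06 = 5.29e+05.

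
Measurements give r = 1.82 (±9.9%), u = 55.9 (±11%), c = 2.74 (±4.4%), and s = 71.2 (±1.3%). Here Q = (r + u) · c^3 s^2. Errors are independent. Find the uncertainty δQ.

Let w = r + u = 57.7. δw = √(δr² + δu²) = √(0.0325 + 37.8) = 6.15, so δw/w = 0.107.
Q is then a monomial in w, c, s:
δQ/Q = √((δw/w)² + (3·δc/c)² + (2·δs/s)²) = √(0.0114 + 0.0174 + 0.000676) = 0.172
Q = 6.02e+06, so δQ = 0.172 × 6.02e+06 = 1.03e+06.

1.03e+06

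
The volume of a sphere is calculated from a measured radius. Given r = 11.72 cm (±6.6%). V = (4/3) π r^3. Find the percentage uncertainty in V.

19.8%

Each factor contributes (exponent × relative error)² to (δV/V)²:
  (3·δr/r)² = (3×0.0660)² = 0.0392
δV/V = √(0.0392) = 0.198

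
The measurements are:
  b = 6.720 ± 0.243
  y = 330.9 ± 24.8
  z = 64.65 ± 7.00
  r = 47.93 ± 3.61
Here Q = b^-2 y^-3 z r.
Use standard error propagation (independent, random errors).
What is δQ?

5.12e-07

Products/powers → add relative errors in quadrature, weighted by exponent:
  (-2·δb/b)² = (-2×0.0362)² = 0.00523;  (-3·δy/y)² = (-3×0.0749)² = 0.0506;  (1·δz/z)² = (1×0.108)² = 0.0117;  (1·δr/r)² = (1×0.0753)² = 0.00567
δQ/Q = √(0.0732) = 0.271
Q = 1.894e-06, so δQ = 0.271 × 1.894e-06 = 5.12e-07.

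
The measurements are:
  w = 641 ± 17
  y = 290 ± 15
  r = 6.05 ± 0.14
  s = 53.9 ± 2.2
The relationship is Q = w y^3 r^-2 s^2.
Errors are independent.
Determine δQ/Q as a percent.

Since Q is a product/quotient, work with relative uncertainties:
  (1·δw/w)² = (1×0.0265)² = 0.000703;  (3·δy/y)² = (3×0.0517)² = 0.0241;  (-2·δr/r)² = (-2×0.0231)² = 0.00214;  (2·δs/s)² = (2×0.0408)² = 0.00666
δQ/Q = √(0.0336) = 0.183

18.3%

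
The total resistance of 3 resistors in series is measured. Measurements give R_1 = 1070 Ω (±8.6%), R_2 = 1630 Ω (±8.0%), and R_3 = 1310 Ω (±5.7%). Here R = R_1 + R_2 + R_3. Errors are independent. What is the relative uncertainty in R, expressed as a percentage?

4.39%

For a sum/difference, combine absolute errors in quadrature:
  (δR_1)² = 8470;  (δR_2)² = 17000;  (δR_3)² = 5580
δR = √(31000) = 176 Ω
R = 4010 Ω, so δR/R = 176/4010 = 0.0439.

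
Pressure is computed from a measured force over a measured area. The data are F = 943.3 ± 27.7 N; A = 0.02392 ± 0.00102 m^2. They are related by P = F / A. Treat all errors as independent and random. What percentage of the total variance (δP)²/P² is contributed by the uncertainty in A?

67.8%

(δP/P)² = (1·δF/F)² + (-1·δA/A)²
  F term: (1×0.0294)² = 0.000862
  A term: (-1×0.0426)² = 0.00182
Total = 0.00268. Share from A = 0.00182/0.00268 = 0.678.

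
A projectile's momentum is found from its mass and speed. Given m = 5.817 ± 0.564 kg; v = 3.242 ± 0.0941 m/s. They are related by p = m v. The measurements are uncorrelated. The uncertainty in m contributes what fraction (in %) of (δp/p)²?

91.8%

(δp/p)² = (1·δm/m)² + (1·δv/v)²
  m term: (1×0.0970)² = 0.00940
  v term: (1×0.0290)² = 0.000842
Total = 0.0102. Share from m = 0.00940/0.0102 = 0.918.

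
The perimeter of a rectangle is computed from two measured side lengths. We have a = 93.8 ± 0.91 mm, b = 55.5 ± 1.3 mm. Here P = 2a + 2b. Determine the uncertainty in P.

3.17 mm

P is a linear combination, so absolute uncertainties add in quadrature:
  (2·δa)² = 3.31;  (2·δb)² = 6.76
δP = √(10.1) = 3.17 mm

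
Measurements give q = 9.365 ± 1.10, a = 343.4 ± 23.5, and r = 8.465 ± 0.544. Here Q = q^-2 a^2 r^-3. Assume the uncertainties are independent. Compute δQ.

Each factor contributes (exponent × relative error)² to (δQ/Q)²:
  (-2·δq/q)² = (-2×0.117)² = 0.0552;  (2·δa/a)² = (2×0.0684)² = 0.0187;  (-3·δr/r)² = (-3×0.0643)² = 0.0372
δQ/Q = √(0.111) = 0.333
Q = 2.217, so δQ = 0.333 × 2.217 = 0.739.

0.739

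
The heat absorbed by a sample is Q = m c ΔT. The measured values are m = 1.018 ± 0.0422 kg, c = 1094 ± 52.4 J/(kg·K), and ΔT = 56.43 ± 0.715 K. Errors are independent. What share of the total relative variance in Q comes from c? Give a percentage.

55.0%

(δQ/Q)² = (1·δm/m)² + (1·δc/c)² + (1·δΔT/ΔT)²
  m term: (1×0.0415)² = 0.00172
  c term: (1×0.0479)² = 0.00229
  ΔT term: (1×0.0127)² = 0.000161
Total = 0.00417. Share from c = 0.00229/0.00417 = 0.550.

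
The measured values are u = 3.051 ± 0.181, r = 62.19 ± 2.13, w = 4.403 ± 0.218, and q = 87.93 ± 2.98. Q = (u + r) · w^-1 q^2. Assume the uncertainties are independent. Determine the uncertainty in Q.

Let h = u + r = 65.24. δh = √(δu² + δr²) = √(0.0328 + 4.54) = 2.14, so δh/h = 0.0328.
Q is then a monomial in h, w, q:
δQ/Q = √((δh/h)² + (-1·δw/w)² + (2·δq/q)²) = √(0.00107 + 0.00245 + 0.00459) = 0.0901
Q = 114600, so δQ = 0.0901 × 114600 = 10300.

10300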